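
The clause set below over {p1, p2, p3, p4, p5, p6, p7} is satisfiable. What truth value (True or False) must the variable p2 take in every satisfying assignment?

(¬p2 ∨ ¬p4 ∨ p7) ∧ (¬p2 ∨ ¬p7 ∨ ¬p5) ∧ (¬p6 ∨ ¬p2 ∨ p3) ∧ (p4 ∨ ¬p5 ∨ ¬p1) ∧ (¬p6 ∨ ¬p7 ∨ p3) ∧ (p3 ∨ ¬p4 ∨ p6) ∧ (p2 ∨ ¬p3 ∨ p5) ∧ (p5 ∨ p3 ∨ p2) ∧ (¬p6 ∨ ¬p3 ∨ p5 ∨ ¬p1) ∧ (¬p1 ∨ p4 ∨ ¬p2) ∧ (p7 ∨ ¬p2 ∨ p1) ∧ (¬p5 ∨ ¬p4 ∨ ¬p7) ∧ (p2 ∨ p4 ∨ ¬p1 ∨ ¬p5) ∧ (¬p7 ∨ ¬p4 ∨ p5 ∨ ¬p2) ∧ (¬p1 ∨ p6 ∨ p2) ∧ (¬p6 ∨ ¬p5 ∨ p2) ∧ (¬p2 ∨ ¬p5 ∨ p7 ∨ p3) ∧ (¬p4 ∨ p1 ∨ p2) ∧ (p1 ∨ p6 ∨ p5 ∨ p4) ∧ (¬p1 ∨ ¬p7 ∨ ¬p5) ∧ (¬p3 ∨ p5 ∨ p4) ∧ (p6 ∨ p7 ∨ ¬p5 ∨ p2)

Suppose p2 = True.
Try p4 = False.
The clause (¬p1) is unit, so p1 = False.
The clause (p7) is unit, so p7 = True.
The clause (¬p5) is unit, so p5 = False.
The clause (p6) is unit, so p6 = True.
The clause (p3) is unit, so p3 = True.
But (¬p3) is also a unit clause — contradiction.
Undo p4 and try p4 = True.
The clause (p7) is unit, so p7 = True.
The clause (¬p5) is unit, so p5 = False.
But (p5) is also a unit clause — contradiction.
Both values of p4 lead to a conflict.
So every satisfying assignment has p2 = False.

False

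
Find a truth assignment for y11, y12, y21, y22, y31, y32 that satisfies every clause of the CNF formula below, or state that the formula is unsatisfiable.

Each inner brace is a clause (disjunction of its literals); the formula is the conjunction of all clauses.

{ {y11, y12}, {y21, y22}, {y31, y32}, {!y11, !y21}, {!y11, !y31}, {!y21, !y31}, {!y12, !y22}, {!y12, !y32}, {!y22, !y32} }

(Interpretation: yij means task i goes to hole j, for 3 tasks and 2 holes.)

Branch on y11: set y11 = true.
Unit clause (!y21) forces y21 = false.
Unit clause (y22) forces y22 = true.
Unit clause (!y31) forces y31 = false.
Unit clause (y32) forces y32 = true.
But (!y32) is also a unit clause — contradiction.
Backtrack on y11: now try y11 = false.
Unit clause (y12) forces y12 = true.
Unit clause (!y22) forces y22 = false.
Unit clause (y21) forces y21 = true.
Unit clause (!y31) forces y31 = false.
Unit clause (y32) forces y32 = true.
But (!y32) is also a unit clause — contradiction.
Both values of y11 lead to a conflict.

UNSATISFIABLE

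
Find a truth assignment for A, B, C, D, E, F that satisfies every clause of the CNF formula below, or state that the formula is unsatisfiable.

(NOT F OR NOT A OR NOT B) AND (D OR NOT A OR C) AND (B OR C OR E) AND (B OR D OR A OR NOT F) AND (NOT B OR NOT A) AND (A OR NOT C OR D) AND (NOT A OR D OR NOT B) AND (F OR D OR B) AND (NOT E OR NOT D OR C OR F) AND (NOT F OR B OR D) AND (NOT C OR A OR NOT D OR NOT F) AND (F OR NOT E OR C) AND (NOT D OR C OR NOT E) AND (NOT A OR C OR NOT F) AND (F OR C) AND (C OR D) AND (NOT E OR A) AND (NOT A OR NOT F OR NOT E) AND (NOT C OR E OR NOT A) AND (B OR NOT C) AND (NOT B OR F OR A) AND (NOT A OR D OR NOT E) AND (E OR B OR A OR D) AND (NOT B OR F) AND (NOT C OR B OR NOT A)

A: false; B: true; C: false; D: true; E: false; F: true

Try B = true.
(NOT A) alone gives A = false.
(NOT E) alone gives E = false.
(F) alone gives F = true.
Try C = false.
(D) alone gives D = true.
This assignment satisfies each clause.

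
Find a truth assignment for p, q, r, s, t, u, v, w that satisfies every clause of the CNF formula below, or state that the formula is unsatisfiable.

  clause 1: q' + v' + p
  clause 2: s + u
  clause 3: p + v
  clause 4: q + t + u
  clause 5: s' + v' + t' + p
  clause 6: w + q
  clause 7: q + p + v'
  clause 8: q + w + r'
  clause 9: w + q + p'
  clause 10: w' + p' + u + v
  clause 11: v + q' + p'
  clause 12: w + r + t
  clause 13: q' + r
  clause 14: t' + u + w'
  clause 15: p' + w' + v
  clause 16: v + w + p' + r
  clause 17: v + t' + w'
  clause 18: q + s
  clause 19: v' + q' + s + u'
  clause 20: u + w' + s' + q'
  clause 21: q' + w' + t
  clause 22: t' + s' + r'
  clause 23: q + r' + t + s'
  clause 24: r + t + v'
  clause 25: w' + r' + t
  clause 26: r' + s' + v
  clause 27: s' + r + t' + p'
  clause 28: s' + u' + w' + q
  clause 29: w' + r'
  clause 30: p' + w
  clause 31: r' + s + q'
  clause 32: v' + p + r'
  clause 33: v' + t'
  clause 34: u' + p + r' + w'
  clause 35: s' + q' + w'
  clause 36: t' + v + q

Suppose s = 1.
Suppose p = 1.
(w) alone gives w = 1.
(v) alone gives v = 1.
(r') alone gives r = 0.
(q') alone gives q = 0.
(t) alone gives t = 1.
But (t') is also a unit clause — contradiction.
Undo p and try p = 0.
(v) alone gives v = 1.
(q') alone gives q = 0.
But (q) is also a unit clause — contradiction.
Neither p = 1 nor p = 0 works.
Undo s and try s = 0.
(u) alone gives u = 1.
(q) alone gives q = 1.
(r) alone gives r = 1.
But (r') is also a unit clause — contradiction.
Neither s = 1 nor s = 0 works.

UNSATISFIABLE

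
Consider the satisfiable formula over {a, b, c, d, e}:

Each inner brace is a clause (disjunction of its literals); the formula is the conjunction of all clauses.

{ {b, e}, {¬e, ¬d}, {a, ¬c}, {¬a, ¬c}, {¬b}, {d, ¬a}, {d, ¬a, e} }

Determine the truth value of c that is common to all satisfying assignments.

Suppose c = True.
From the singleton clause (a), a = True.
That conflicts with the unit clause (¬a).
So every satisfying assignment has c = False.

False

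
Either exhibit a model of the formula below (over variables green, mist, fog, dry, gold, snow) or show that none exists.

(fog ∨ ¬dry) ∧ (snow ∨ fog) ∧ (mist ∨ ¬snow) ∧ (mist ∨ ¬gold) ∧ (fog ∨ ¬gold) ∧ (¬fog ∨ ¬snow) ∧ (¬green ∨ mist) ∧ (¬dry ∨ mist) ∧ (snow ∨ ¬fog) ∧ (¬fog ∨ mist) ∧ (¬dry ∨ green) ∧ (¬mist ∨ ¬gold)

Suppose fog = False.
The clause (¬dry) is unit, so dry = False.
The clause (snow) is unit, so snow = True.
The clause (mist) is unit, so mist = True.
The clause (¬gold) is unit, so gold = False.
All clauses hold; green can take either value.

green: True, mist: True, fog: False, dry: False, gold: False, snow: True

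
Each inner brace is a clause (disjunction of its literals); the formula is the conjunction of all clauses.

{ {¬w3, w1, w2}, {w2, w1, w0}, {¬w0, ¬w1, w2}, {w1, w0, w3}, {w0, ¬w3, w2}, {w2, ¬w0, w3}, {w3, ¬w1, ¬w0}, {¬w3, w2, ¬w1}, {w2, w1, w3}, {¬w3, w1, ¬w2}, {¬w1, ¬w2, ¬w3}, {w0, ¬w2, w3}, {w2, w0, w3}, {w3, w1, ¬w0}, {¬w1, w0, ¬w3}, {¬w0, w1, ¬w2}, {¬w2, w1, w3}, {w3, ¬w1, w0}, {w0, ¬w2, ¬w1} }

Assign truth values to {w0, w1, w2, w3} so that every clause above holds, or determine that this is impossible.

Case w3 = False:
Case w1 = True:
From the singleton clause (¬w0), w0 = False.
That conflicts with the unit clause (w0).
Undo w1 and try w1 = False.
From the singleton clause (w0), w0 = True.
That conflicts with the unit clause (¬w0).
Both values of w1 lead to a conflict.
Undo w3 and try w3 = True.
Case w1 = True:
From the singleton clause (w2), w2 = True.
That conflicts with the unit clause (¬w2).
Undo w1 and try w1 = False.
From the singleton clause (w2), w2 = True.
That conflicts with the unit clause (¬w2).
Both values of w1 lead to a conflict.
Both values of w3 lead to a conflict.

UNSATISFIABLE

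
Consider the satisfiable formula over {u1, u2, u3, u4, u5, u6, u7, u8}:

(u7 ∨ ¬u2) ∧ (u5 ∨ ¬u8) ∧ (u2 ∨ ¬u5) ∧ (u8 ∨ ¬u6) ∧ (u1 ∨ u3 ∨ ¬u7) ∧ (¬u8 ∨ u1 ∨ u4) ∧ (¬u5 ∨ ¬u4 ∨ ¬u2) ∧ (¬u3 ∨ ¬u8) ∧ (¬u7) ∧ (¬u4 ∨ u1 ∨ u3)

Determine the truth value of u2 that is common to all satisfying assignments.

Suppose u2 = True.
(u7) alone gives u7 = True.
Now (¬u7) is unsatisfied and unit — conflict.
So every satisfying assignment has u2 = False.

False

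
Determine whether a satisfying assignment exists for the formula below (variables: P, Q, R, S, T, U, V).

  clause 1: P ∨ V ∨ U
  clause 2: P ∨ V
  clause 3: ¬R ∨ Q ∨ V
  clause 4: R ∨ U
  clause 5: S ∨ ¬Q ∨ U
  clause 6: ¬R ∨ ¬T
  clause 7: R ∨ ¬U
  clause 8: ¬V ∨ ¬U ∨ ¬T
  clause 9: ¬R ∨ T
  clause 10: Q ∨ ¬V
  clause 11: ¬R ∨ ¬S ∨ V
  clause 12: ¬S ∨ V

Suppose P = True.
Suppose R = True.
Unit clause (¬T) forces T = False.
Now (T) is unsatisfied and unit — conflict.
Backtrack on R: now try R = False.
Unit clause (U) forces U = True.
Now (¬U) is unsatisfied and unit — conflict.
Both values of R lead to a conflict.
Backtrack on P: now try P = False.
Unit clause (V) forces V = True.
Unit clause (Q) forces Q = True.
Suppose R = True.
Unit clause (¬T) forces T = False.
Now (T) is unsatisfied and unit — conflict.
Backtrack on R: now try R = False.
Unit clause (U) forces U = True.
Now (¬U) is unsatisfied and unit — conflict.
Both values of R lead to a conflict.
Both values of P lead to a conflict.
No assignment satisfies every clause.

No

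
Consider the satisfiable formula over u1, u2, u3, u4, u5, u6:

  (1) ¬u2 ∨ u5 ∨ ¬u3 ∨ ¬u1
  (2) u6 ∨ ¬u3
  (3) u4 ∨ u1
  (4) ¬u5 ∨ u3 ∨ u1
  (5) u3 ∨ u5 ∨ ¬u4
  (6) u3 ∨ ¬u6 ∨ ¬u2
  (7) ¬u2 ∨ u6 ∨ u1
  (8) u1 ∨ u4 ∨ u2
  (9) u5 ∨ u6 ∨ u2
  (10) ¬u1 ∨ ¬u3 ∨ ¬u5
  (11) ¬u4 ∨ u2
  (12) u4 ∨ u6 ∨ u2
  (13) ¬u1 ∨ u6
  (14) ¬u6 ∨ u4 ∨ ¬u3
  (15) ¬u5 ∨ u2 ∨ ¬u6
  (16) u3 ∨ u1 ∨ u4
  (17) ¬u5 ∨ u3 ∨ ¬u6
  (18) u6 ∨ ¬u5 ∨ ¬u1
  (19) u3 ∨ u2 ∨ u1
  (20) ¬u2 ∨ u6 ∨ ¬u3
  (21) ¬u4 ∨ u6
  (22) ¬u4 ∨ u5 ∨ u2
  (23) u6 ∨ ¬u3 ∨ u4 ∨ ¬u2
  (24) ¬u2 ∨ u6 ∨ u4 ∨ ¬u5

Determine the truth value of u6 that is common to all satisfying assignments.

True

Suppose u6 = False.
From the singleton clause (¬u3), u3 = False.
From the singleton clause (¬u1), u1 = False.
From the singleton clause (u4), u4 = True.
Now (¬u4) is unsatisfied and unit — conflict.
So every satisfying assignment has u6 = True.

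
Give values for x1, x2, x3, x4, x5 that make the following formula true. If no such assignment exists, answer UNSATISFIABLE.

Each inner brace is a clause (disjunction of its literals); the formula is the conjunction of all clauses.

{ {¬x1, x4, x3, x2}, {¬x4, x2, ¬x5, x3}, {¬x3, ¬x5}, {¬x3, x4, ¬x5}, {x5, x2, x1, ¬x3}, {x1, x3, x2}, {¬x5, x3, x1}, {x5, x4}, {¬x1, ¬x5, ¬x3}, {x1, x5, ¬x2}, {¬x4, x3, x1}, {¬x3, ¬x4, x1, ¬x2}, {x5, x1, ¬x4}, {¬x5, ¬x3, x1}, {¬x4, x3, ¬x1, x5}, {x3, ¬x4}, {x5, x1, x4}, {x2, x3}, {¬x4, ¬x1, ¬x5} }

Case x3 = False:
The clause (¬x4) is unit, so x4 = False.
The clause (x5) is unit, so x5 = True.
The clause (x1) is unit, so x1 = True.
The clause (x2) is unit, so x2 = True.
Every clause now holds.

x1 ↦ True, x2 ↦ True, x3 ↦ False, x4 ↦ False, x5 ↦ True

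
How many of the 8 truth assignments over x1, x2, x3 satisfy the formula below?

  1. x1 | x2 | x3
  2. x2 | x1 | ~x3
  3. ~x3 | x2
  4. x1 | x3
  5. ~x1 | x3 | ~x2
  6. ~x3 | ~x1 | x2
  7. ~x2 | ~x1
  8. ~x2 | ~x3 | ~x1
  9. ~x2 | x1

1

There are 2^3 = 8 truth assignments over (x1, x2, x3).
Split on x3. With x3 = 1, the clauses containing x3 are satisfied and ~x3 drops from the rest; 0 of the 2^2 = 4 assignments to the other variables satisfy what remains.
With x3 = 0, by the same count on the reduced clause set, 1 assignment works.
Total: 0 + 1 = 1.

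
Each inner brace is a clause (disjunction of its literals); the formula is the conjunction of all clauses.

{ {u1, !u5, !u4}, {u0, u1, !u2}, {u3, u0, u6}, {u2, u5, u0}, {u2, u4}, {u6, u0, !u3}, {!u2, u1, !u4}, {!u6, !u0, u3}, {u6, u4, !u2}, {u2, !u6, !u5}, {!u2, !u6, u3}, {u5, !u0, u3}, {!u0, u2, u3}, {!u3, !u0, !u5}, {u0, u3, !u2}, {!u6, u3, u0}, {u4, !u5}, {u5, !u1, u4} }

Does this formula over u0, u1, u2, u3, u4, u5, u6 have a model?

Case u2 = true:
Case u0 = false:
The clause (u1) is unit, so u1 = true.
The clause (u3) is unit, so u3 = true.
The clause (u6) is unit, so u6 = true.
Case u4 = true:
Every clause is now satisfied; u5 is unconstrained.
A satisfying assignment: u0: false, u1: true, u2: true, u3: true, u4: true, u5: true, u6: true.

Satisfiable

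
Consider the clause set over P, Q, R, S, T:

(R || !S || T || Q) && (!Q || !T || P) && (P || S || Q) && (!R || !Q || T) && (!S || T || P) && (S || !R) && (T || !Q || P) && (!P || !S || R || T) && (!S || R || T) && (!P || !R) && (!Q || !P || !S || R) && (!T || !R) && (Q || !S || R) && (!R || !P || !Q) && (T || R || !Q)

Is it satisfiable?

Satisfiable

Try S = false.
The clause (!R) is unit, so R = false.
Try P = true.
Try T = true.
No clause remains; Q is free.
A satisfying assignment: P=true; Q=false; R=false; S=false; T=true.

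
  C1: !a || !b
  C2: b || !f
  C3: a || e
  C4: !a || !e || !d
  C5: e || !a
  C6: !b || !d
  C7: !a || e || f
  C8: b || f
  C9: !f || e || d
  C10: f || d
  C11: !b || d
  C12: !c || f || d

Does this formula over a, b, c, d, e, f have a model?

Branch on a: set a = false.
(e) alone gives e = true.
Branch on b: set b = true.
(!d) alone gives d = false.
Now (d) is unsatisfied and unit — conflict.
Backtrack on b: now try b = false.
(!f) alone gives f = false.
Now (f) is unsatisfied and unit — conflict.
Either choice for b ends in contradiction.
Backtrack on a: now try a = true.
(!b) alone gives b = false.
(!f) alone gives f = false.
Now (f) is unsatisfied and unit — conflict.
Either choice for a ends in contradiction.
No assignment satisfies every clause.

No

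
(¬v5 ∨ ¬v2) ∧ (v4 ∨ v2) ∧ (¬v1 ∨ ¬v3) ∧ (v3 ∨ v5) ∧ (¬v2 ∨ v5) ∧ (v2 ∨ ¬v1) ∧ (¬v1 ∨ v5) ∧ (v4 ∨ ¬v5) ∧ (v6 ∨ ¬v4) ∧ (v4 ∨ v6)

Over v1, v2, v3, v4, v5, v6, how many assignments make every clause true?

There are 2^6 = 64 truth assignments over (v1, v2, v3, v4, v5, v6).
Split on v3. With v3 = True, the clauses containing v3 are satisfied and ¬v3 drops from the rest; 2 of the 2^5 = 32 assignments to the other variables satisfy what remains.
With v3 = False, by the same count on the reduced clause set, 1 assignment works.
Total: 2 + 1 = 3.

3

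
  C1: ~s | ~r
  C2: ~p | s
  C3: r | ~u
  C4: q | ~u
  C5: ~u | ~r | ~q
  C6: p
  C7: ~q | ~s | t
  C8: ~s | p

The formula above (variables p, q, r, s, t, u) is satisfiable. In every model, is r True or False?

False

Suppose r = 1.
(~s) alone gives s = 0.
(~p) alone gives p = 0.
Now (p) is unsatisfied and unit — conflict.
So every satisfying assignment has r = False.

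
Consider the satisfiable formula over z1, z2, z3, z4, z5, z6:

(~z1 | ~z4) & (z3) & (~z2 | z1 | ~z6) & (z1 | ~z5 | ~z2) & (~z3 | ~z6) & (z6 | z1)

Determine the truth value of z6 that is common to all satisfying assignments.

Suppose z6 = 1.
Unit clause (z3) forces z3 = 1.
That conflicts with the unit clause (~z3).
So every satisfying assignment has z6 = False.

False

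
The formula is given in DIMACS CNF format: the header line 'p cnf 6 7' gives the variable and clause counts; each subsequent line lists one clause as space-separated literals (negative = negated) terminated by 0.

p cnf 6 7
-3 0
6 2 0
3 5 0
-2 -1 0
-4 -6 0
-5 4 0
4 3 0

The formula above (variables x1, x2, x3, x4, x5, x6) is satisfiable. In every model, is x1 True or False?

Suppose x1 = True.
From the singleton clause (¬x3), x3 = False.
From the singleton clause (x5), x5 = True.
From the singleton clause (¬x2), x2 = False.
From the singleton clause (x6), x6 = True.
From the singleton clause (¬x4), x4 = False.
That conflicts with the unit clause (x4).
So every satisfying assignment has x1 = False.

False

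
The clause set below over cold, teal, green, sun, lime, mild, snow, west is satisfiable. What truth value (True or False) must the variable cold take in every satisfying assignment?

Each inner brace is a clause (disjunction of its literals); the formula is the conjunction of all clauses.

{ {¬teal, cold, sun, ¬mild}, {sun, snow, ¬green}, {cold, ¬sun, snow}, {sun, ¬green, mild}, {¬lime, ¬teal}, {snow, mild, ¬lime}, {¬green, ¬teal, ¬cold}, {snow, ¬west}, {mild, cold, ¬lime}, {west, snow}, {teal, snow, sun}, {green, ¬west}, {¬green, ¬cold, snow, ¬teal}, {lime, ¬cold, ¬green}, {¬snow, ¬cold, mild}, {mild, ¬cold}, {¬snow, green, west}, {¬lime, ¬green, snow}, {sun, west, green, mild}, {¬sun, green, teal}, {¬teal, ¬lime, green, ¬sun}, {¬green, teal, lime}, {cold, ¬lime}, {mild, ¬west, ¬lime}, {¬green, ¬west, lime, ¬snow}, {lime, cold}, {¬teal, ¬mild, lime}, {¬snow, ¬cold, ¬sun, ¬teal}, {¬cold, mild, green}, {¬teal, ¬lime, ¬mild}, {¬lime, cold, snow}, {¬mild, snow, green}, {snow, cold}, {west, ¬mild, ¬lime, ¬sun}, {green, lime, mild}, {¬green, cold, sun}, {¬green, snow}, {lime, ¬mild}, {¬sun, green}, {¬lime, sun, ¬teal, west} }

Suppose cold = False.
The clause (¬lime) is unit, so lime = False.
Now (lime) is unsatisfied and unit — conflict.
So every satisfying assignment has cold = True.

True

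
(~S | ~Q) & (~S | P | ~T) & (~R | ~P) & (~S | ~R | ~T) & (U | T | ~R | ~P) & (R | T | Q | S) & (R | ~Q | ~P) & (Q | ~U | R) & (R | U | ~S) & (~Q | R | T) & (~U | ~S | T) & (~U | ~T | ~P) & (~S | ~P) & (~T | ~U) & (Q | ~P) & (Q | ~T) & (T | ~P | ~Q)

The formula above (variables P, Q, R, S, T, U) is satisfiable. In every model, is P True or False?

False

Suppose P = 1.
(~R) alone gives R = 0.
(~Q) alone gives Q = 0.
Now (Q) is unsatisfied and unit — conflict.
So every satisfying assignment has P = False.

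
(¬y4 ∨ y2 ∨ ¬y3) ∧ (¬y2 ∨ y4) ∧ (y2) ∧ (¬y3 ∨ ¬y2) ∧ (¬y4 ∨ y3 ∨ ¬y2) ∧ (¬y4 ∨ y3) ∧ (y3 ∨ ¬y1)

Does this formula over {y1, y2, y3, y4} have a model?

No

The clause (y2) is unit, so y2 = True.
The clause (y4) is unit, so y4 = True.
The clause (¬y3) is unit, so y3 = False.
That conflicts with the unit clause (y3).
No assignment satisfies every clause.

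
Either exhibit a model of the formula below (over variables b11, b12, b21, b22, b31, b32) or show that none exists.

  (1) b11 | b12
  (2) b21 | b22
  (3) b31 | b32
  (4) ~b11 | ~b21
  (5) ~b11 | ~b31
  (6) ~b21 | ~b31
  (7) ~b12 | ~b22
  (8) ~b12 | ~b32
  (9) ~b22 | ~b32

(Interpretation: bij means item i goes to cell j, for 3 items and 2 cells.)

UNSATISFIABLE

Try b11 = 1.
Unit clause (~b21) forces b21 = 0.
Unit clause (b22) forces b22 = 1.
Unit clause (~b31) forces b31 = 0.
Unit clause (b32) forces b32 = 1.
But (~b32) is also a unit clause — contradiction.
Backtrack on b11: now try b11 = 0.
Unit clause (b12) forces b12 = 1.
Unit clause (~b22) forces b22 = 0.
Unit clause (b21) forces b21 = 1.
Unit clause (~b31) forces b31 = 0.
Unit clause (b32) forces b32 = 1.
But (~b32) is also a unit clause — contradiction.
Neither b11 = 1 nor b11 = 0 works.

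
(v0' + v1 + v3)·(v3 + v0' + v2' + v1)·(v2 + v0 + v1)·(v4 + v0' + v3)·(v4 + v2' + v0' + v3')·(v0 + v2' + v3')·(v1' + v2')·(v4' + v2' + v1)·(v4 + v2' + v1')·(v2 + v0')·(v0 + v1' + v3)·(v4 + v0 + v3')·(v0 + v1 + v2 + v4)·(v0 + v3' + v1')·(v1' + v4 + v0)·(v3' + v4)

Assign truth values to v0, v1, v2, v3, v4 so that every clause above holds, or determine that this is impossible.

Branch on v1: set v1 = 0.
Branch on v0: set v0 = 0.
(v2) alone gives v2 = 1.
(v3') alone gives v3 = 0.
(v4') alone gives v4 = 0.
This assignment satisfies each clause.

v0: 0; v1: 0; v2: 1; v3: 0; v4: 0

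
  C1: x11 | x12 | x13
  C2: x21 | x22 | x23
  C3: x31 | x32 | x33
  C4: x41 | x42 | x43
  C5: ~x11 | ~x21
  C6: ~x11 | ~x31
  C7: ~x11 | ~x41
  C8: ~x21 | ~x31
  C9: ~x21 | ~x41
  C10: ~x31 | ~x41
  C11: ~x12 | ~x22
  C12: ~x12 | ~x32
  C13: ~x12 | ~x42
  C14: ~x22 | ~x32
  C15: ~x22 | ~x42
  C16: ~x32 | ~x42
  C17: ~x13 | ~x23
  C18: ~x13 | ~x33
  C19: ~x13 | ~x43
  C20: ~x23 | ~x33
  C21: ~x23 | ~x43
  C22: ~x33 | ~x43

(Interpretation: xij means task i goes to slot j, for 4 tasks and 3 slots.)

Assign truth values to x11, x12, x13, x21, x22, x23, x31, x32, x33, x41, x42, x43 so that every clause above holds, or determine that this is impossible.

UNSATISFIABLE

Branch on x11: set x11 = 0.
Branch on x12: set x12 = 1.
Unit clause (~x22) forces x22 = 0.
Unit clause (~x32) forces x32 = 0.
Unit clause (~x42) forces x42 = 0.
Branch on x21: set x21 = 1.
Unit clause (~x31) forces x31 = 0.
Unit clause (x33) forces x33 = 1.
Unit clause (~x41) forces x41 = 0.
Unit clause (x43) forces x43 = 1.
But (~x43) is also a unit clause — contradiction.
That branch fails; take x21 = 0 instead.
Unit clause (x23) forces x23 = 1.
Unit clause (~x13) forces x13 = 0.
Unit clause (~x33) forces x33 = 0.
Unit clause (x31) forces x31 = 1.
Unit clause (~x41) forces x41 = 0.
Unit clause (x43) forces x43 = 1.
But (~x43) is also a unit clause — contradiction.
Neither x21 = 1 nor x21 = 0 works.
That branch fails; take x12 = 0 instead.
Unit clause (x13) forces x13 = 1.
Unit clause (~x23) forces x23 = 0.
Unit clause (~x33) forces x33 = 0.
Unit clause (~x43) forces x43 = 0.
Branch on x21: set x21 = 1.
Unit clause (~x31) forces x31 = 0.
Unit clause (x32) forces x32 = 1.
Unit clause (~x41) forces x41 = 0.
Unit clause (x42) forces x42 = 1.
But (~x42) is also a unit clause — contradiction.
That branch fails; take x21 = 0 instead.
Unit clause (x22) forces x22 = 1.
Unit clause (~x32) forces x32 = 0.
Unit clause (x31) forces x31 = 1.
Unit clause (~x41) forces x41 = 0.
Unit clause (x42) forces x42 = 1.
But (~x42) is also a unit clause — contradiction.
Neither x21 = 1 nor x21 = 0 works.
Neither x12 = 1 nor x12 = 0 works.
That branch fails; take x11 = 1 instead.
Unit clause (~x21) forces x21 = 0.
Unit clause (~x31) forces x31 = 0.
Unit clause (~x41) forces x41 = 0.
Branch on x22: set x22 = 1.
Unit clause (~x12) forces x12 = 0.
Unit clause (~x32) forces x32 = 0.
Unit clause (x33) forces x33 = 1.
Unit clause (~x42) forces x42 = 0.
Unit clause (x43) forces x43 = 1.
But (~x43) is also a unit clause — contradiction.
That branch fails; take x22 = 0 instead.
Unit clause (x23) forces x23 = 1.
Unit clause (~x13) forces x13 = 0.
Unit clause (~x33) forces x33 = 0.
Unit clause (x32) forces x32 = 1.
Unit clause (~x12) forces x12 = 0.
Unit clause (~x42) forces x42 = 0.
Unit clause (x43) forces x43 = 1.
But (~x43) is also a unit clause — contradiction.
Neither x22 = 1 nor x22 = 0 works.
Neither x11 = 1 nor x11 = 0 works.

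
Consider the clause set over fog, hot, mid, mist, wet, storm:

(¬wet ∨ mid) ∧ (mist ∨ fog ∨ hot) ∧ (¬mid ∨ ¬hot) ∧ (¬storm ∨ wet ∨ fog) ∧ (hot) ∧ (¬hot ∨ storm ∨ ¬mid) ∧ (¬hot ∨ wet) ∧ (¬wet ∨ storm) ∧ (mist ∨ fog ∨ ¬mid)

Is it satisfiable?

No

Unit clause (hot) forces hot = True.
Unit clause (¬mid) forces mid = False.
Unit clause (¬wet) forces wet = False.
Now (wet) is unsatisfied and unit — conflict.
No assignment satisfies every clause.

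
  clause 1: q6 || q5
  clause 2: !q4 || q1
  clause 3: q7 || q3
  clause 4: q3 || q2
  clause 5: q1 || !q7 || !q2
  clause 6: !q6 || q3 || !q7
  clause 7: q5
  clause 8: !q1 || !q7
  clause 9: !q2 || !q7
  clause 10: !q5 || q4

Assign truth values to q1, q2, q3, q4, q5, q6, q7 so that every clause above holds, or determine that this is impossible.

Unit clause (q5) forces q5 = true.
Unit clause (q4) forces q4 = true.
Unit clause (q1) forces q1 = true.
Unit clause (!q7) forces q7 = false.
Unit clause (q3) forces q3 = true.
Every clause is now satisfied; q2, q6 are unconstrained.

q1=true,  q2=true,  q3=true,  q4=true,  q5=true,  q6=false,  q7=false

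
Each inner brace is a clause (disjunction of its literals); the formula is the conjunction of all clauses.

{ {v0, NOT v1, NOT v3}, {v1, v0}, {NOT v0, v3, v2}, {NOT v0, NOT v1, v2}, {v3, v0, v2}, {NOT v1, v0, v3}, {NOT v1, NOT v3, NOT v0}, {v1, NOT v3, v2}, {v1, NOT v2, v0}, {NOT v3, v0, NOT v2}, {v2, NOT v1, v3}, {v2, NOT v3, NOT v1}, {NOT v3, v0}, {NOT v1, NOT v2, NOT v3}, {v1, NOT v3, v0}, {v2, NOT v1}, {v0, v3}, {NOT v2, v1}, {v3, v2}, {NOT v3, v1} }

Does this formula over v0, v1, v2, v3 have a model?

Suppose v1 = true.
From the singleton clause (v2), v2 = true.
From the singleton clause (NOT v3), v3 = false.
From the singleton clause (v0), v0 = true.
Every clause now holds.
A satisfying assignment: v0 ↦ true; v1 ↦ true; v2 ↦ true; v3 ↦ false.

Yes, satisfiable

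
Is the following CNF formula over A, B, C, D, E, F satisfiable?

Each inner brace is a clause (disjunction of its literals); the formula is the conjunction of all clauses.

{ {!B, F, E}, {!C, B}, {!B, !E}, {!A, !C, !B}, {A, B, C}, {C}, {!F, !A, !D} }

Unit clause (C) forces C = true.
Unit clause (B) forces B = true.
Unit clause (!E) forces E = false.
Unit clause (F) forces F = true.
Unit clause (!A) forces A = false.
Every clause is now satisfied; D is unconstrained.
A satisfying assignment: A: false, B: true, C: true, D: true, E: false, F: true.

Yes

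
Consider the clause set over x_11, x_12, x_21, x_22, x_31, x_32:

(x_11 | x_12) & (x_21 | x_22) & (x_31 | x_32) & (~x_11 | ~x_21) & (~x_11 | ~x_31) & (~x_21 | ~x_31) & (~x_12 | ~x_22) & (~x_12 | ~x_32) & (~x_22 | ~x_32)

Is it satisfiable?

No, unsatisfiable

Try x_11 = 1.
From the singleton clause (~x_21), x_21 = 0.
From the singleton clause (x_22), x_22 = 1.
From the singleton clause (~x_31), x_31 = 0.
From the singleton clause (x_32), x_32 = 1.
But (~x_32) is also a unit clause — contradiction.
Undo x_11 and try x_11 = 0.
From the singleton clause (x_12), x_12 = 1.
From the singleton clause (~x_22), x_22 = 0.
From the singleton clause (x_21), x_21 = 1.
From the singleton clause (~x_31), x_31 = 0.
From the singleton clause (x_32), x_32 = 1.
But (~x_32) is also a unit clause — contradiction.
Both values of x_11 lead to a conflict.
No assignment satisfies every clause.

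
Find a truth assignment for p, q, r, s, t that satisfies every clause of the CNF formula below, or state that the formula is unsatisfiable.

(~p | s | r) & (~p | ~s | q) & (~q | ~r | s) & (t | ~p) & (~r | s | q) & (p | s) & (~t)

p=0,  q=1,  r=0,  s=1,  t=0

From the singleton clause (~t), t = 0.
From the singleton clause (~p), p = 0.
From the singleton clause (s), s = 1.
All clauses hold; q, r can take either value.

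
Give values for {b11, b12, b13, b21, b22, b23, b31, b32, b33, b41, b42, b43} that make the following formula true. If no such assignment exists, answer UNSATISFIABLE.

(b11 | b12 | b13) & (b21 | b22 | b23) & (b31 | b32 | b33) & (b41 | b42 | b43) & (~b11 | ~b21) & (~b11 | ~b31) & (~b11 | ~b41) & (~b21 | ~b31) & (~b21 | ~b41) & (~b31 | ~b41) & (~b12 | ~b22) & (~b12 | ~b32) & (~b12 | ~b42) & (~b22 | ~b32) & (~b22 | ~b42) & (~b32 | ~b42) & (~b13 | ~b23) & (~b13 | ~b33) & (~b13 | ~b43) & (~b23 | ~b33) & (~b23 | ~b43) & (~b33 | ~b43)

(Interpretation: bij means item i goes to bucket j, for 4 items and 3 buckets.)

Branch on b11: set b11 = 0.
Branch on b12: set b12 = 1.
From the singleton clause (~b22), b22 = 0.
From the singleton clause (~b32), b32 = 0.
From the singleton clause (~b42), b42 = 0.
Branch on b21: set b21 = 1.
From the singleton clause (~b31), b31 = 0.
From the singleton clause (b33), b33 = 1.
From the singleton clause (~b41), b41 = 0.
From the singleton clause (b43), b43 = 1.
That conflicts with the unit clause (~b43).
That branch fails; take b21 = 0 instead.
From the singleton clause (b23), b23 = 1.
From the singleton clause (~b13), b13 = 0.
From the singleton clause (~b33), b33 = 0.
From the singleton clause (b31), b31 = 1.
From the singleton clause (~b41), b41 = 0.
From the singleton clause (b43), b43 = 1.
That conflicts with the unit clause (~b43).
Both values of b21 lead to a conflict.
That branch fails; take b12 = 0 instead.
From the singleton clause (b13), b13 = 1.
From the singleton clause (~b23), b23 = 0.
From the singleton clause (~b33), b33 = 0.
From the singleton clause (~b43), b43 = 0.
Branch on b21: set b21 = 1.
From the singleton clause (~b31), b31 = 0.
From the singleton clause (b32), b32 = 1.
From the singleton clause (~b41), b41 = 0.
From the singleton clause (b42), b42 = 1.
That conflicts with the unit clause (~b42).
That branch fails; take b21 = 0 instead.
From the singleton clause (b22), b22 = 1.
From the singleton clause (~b32), b32 = 0.
From the singleton clause (b31), b31 = 1.
From the singleton clause (~b41), b41 = 0.
From the singleton clause (b42), b42 = 1.
That conflicts with the unit clause (~b42).
Both values of b21 lead to a conflict.
Both values of b12 lead to a conflict.
That branch fails; take b11 = 1 instead.
From the singleton clause (~b21), b21 = 0.
From the singleton clause (~b31), b31 = 0.
From the singleton clause (~b41), b41 = 0.
Branch on b22: set b22 = 1.
From the singleton clause (~b12), b12 = 0.
From the singleton clause (~b32), b32 = 0.
From the singleton clause (b33), b33 = 1.
From the singleton clause (~b42), b42 = 0.
From the singleton clause (b43), b43 = 1.
That conflicts with the unit clause (~b43).
That branch fails; take b22 = 0 instead.
From the singleton clause (b23), b23 = 1.
From the singleton clause (~b13), b13 = 0.
From the singleton clause (~b33), b33 = 0.
From the singleton clause (b32), b32 = 1.
From the singleton clause (~b12), b12 = 0.
From the singleton clause (~b42), b42 = 0.
From the singleton clause (b43), b43 = 1.
That conflicts with the unit clause (~b43).
Both values of b22 lead to a conflict.
Both values of b11 lead to a conflict.

UNSATISFIABLE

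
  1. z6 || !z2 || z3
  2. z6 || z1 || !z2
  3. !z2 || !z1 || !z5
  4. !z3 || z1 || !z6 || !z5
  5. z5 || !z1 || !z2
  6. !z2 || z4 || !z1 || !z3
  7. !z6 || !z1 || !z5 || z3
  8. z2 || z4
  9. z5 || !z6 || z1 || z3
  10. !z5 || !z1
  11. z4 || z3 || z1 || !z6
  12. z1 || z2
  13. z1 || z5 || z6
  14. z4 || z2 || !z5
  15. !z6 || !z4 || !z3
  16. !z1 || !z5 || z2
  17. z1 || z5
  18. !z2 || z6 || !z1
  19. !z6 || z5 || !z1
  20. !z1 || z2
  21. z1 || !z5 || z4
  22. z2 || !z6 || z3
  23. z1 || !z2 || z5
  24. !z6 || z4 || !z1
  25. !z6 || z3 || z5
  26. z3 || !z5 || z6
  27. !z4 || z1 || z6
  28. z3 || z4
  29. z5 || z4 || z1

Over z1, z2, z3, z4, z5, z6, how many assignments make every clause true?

1

There are 2^6 = 64 truth assignments over (z1, z2, z3, z4, z5, z6).
Split on z2. With z2 = true, the clauses containing z2 are satisfied and !z2 drops from the rest; 1 of the 2^5 = 32 assignments to the other variables satisfy what remains.
With z2 = false, by the same count on the reduced clause set, 0 assignments work.
(One model: z1=F, z2=T, z3=F, z4=T, z5=T, z6=T.)
Total: 1 + 0 = 1.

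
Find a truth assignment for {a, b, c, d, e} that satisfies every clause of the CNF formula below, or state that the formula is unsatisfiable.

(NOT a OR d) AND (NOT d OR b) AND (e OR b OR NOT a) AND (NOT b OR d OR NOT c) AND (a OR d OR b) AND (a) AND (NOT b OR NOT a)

UNSATISFIABLE

The clause (a) is unit, so a = true.
The clause (d) is unit, so d = true.
The clause (b) is unit, so b = true.
But (NOT b) is also a unit clause — contradiction.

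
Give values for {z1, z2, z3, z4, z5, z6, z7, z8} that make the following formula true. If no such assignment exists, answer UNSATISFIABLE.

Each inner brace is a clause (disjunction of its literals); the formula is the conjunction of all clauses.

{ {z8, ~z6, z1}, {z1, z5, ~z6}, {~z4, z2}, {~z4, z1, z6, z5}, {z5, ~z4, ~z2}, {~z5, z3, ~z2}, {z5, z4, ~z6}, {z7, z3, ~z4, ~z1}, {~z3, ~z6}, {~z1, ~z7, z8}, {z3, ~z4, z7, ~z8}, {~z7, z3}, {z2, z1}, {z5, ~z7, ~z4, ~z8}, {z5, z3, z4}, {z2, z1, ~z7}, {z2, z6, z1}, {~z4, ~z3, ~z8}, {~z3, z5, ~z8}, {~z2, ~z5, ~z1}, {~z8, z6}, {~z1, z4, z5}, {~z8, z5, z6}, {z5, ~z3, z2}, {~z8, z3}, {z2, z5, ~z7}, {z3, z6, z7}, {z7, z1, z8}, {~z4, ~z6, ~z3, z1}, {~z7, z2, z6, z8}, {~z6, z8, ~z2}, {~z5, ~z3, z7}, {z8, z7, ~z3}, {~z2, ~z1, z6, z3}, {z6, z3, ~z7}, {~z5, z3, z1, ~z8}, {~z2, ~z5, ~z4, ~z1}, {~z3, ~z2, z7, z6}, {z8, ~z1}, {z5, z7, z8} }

z1: 0, z2: 1, z3: 1, z4: 1, z5: 1, z6: 0, z7: 1, z8: 0

Branch on z4: set z4 = 1.
The clause (z2) is unit, so z2 = 1.
The clause (z5) is unit, so z5 = 1.
The clause (z3) is unit, so z3 = 1.
The clause (~z6) is unit, so z6 = 0.
The clause (~z8) is unit, so z8 = 0.
The clause (~z1) is unit, so z1 = 0.
The clause (z7) is unit, so z7 = 1.
This assignment satisfies each clause.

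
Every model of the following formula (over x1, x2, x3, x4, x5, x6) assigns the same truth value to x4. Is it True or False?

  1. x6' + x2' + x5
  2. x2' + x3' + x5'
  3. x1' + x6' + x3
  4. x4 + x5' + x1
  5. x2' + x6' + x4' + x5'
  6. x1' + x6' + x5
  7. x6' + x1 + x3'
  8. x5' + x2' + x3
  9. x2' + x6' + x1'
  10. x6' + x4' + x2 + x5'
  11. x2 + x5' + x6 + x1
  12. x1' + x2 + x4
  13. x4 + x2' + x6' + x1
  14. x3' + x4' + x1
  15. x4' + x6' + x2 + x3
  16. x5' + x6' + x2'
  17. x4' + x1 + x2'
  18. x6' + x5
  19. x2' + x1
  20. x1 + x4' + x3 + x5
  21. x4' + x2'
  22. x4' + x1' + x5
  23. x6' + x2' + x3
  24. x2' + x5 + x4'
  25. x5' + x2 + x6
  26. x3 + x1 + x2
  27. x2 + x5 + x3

Suppose x4 = 1.
(x2') alone gives x2 = 0.
Suppose x6 = 0.
(x5') alone gives x5 = 0.
(x1') alone gives x1 = 0.
(x3') alone gives x3 = 0.
That conflicts with the unit clause (x3).
That branch fails; take x6 = 1 instead.
(x5') alone gives x5 = 0.
That conflicts with the unit clause (x5).
Either choice for x6 ends in contradiction.
So every satisfying assignment has x4 = False.

False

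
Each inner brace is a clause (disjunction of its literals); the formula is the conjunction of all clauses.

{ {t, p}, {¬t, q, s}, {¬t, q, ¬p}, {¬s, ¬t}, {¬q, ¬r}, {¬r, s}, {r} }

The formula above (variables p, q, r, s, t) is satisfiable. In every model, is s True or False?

True

Suppose s = False.
The clause (¬r) is unit, so r = False.
But (r) is also a unit clause — contradiction.
So every satisfying assignment has s = True.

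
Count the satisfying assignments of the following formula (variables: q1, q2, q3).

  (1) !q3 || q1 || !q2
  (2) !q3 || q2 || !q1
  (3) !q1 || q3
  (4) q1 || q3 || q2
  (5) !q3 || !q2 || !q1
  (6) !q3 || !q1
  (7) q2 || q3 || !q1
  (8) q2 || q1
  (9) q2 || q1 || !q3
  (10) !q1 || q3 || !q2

There are 2^3 = 8 truth assignments over (q1, q2, q3).
Check each against the 10 clauses (columns in the order q1, q2, q3):
  F F F  ✗ fails (q1 || q3 || q2)
  F F T  ✗ fails (q2 || q1)
  F T F  ✓ satisfies all
  F T T  ✗ fails (!q3 || q1 || !q2)
  T F F  ✗ fails (!q1 || q3)
  T F T  ✗ fails (!q3 || q2 || !q1)
  T T F  ✗ fails (!q1 || q3)
  T T T  ✗ fails (!q3 || !q2 || !q1)
1 of the 8 rows is a model.

1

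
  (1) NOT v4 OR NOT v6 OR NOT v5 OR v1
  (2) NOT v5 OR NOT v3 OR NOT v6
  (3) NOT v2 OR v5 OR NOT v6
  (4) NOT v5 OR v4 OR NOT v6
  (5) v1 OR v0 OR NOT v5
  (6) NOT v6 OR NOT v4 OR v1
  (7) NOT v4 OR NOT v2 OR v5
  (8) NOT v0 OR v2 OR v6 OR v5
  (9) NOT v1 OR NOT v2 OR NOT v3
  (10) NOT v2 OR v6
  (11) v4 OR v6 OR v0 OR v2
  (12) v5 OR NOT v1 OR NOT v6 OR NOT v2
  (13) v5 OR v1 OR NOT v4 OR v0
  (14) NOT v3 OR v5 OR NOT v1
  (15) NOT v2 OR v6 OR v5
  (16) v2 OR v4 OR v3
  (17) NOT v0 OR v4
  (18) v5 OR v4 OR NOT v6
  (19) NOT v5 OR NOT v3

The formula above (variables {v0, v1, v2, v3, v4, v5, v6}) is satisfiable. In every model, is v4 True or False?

Suppose v4 = false.
Unit clause (NOT v0) forces v0 = false.
Suppose v5 = false.
Unit clause (NOT v6) forces v6 = false.
Unit clause (NOT v2) forces v2 = false.
Now (v2) is unsatisfied and unit — conflict.
So v5 must be the other value — set v5 = true.
Unit clause (NOT v6) forces v6 = false.
Unit clause (v1) forces v1 = true.
Unit clause (NOT v2) forces v2 = false.
Now (v2) is unsatisfied and unit — conflict.
Either choice for v5 ends in contradiction.
So every satisfying assignment has v4 = True.

True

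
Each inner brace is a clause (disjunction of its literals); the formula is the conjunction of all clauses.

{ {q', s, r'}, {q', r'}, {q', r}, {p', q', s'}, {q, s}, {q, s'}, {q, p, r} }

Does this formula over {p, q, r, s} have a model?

Case q = 0:
From the singleton clause (s), s = 1.
But (s') is also a unit clause — contradiction.
So q must be the other value — set q = 1.
From the singleton clause (r'), r = 0.
But (r) is also a unit clause — contradiction.
Neither q = 1 nor q = 0 works.
No assignment satisfies every clause.

Unsatisfiable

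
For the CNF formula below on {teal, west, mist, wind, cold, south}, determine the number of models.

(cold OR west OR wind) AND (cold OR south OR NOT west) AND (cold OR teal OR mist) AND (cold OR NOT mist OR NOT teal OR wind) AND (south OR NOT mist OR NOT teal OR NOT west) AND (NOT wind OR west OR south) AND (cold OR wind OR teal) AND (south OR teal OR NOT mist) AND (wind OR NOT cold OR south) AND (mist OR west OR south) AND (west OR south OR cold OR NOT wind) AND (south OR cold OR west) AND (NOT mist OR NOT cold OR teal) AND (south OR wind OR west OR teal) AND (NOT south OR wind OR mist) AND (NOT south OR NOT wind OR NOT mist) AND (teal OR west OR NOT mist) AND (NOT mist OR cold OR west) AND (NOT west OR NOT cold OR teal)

There are 2^6 = 64 truth assignments over (teal, west, mist, wind, cold, south).
Split on cold. With cold = true, the clauses containing cold are satisfied and NOT cold drops from the rest; 6 of the 2^5 = 32 assignments to the other variables satisfy what remains.
With cold = false, by the same count on the reduced clause set, 2 assignments work.
Total: 6 + 2 = 8.

8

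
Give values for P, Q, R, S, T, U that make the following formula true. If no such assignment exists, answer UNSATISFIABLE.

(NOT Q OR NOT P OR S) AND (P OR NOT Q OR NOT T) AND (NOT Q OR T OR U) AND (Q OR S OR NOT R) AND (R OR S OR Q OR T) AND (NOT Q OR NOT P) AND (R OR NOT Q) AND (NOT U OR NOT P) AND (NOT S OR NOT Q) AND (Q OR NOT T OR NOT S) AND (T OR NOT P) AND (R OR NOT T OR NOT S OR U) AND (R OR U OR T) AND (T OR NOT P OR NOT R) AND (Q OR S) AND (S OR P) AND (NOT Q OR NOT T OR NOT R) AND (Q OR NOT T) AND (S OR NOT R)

P ↦ false, Q ↦ false, R ↦ false, S ↦ true, T ↦ false, U ↦ true

Try Q = false.
From the singleton clause (S), S = true.
From the singleton clause (NOT T), T = false.
From the singleton clause (NOT P), P = false.
Try R = false.
From the singleton clause (U), U = true.
Every clause now holds.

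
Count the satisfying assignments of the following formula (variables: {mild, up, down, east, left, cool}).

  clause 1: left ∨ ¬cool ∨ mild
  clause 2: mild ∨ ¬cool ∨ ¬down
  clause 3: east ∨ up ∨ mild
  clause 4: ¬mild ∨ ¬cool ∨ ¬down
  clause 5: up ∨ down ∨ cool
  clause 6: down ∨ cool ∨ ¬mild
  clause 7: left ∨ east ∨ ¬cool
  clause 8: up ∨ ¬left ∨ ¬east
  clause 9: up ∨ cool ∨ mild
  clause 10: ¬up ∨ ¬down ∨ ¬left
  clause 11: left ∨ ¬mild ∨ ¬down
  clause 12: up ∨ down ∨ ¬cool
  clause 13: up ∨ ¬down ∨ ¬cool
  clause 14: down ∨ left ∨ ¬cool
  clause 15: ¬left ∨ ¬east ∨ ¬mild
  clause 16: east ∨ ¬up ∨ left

There are 2^6 = 64 truth assignments over (mild, up, down, east, left, cool).
Split on east. With east = True, the clauses containing east are satisfied and ¬east drops from the rest; 4 of the 2^5 = 32 assignments to the other variables satisfy what remains.
With east = False, by the same count on the reduced clause set, 4 assignments work.
Total: 4 + 4 = 8.

8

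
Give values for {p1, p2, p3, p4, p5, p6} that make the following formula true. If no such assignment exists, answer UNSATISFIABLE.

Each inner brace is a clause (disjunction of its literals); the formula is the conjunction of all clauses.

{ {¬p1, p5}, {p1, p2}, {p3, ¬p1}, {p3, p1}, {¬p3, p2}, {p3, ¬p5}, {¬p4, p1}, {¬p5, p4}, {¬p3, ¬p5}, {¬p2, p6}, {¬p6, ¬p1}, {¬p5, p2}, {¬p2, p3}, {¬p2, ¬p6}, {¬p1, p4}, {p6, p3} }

Suppose p1 = False.
Unit clause (p2) forces p2 = True.
Unit clause (p3) forces p3 = True.
Unit clause (¬p4) forces p4 = False.
Unit clause (¬p5) forces p5 = False.
Unit clause (p6) forces p6 = True.
Now (¬p6) is unsatisfied and unit — conflict.
So p1 must be the other value — set p1 = True.
Unit clause (p5) forces p5 = True.
Unit clause (p3) forces p3 = True.
Now (¬p3) is unsatisfied and unit — conflict.
Either choice for p1 ends in contradiction.

UNSATISFIABLE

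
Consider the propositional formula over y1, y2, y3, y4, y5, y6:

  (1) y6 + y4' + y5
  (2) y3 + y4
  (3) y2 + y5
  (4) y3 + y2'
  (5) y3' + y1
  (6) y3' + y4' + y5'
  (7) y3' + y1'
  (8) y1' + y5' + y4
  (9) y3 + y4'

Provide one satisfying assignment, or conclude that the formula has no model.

UNSATISFIABLE

Branch on y3: set y3 = 1.
The clause (y1) is unit, so y1 = 1.
But (y1') is also a unit clause — contradiction.
So y3 must be the other value — set y3 = 0.
The clause (y4) is unit, so y4 = 1.
But (y4') is also a unit clause — contradiction.
Either choice for y3 ends in contradiction.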